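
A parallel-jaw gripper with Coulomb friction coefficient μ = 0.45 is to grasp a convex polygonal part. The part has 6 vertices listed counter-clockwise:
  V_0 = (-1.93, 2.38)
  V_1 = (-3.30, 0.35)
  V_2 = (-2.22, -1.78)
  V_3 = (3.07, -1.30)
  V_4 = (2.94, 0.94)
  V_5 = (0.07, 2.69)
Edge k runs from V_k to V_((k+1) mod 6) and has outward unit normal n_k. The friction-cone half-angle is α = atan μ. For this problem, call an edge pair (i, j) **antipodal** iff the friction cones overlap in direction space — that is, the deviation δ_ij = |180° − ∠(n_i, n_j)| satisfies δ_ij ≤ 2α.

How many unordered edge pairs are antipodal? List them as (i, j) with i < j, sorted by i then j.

α = atan 0.45 = 24.23°;  2α = 48.46°
n_0 = (-0.8289, +0.5594)
n_1 = (-0.8919, -0.4522)
n_2 = (+0.0904, -0.9959)
n_3 = (+0.9983, +0.0579)
n_4 = (+0.5206, +0.8538)
n_5 = (-0.1532, +0.9882)
  (0,1): δ = 119.10°  ·
  (0,2): δ = 50.80°  ·
  (0,3): δ = 37.34°  ✓
  (0,4): δ = 92.64°  ·
  (0,5): δ = 132.83°  ·
  (1,2): δ = 111.70°  ·
  (1,3): δ = 23.57°  ✓
  (1,4): δ = 31.74°  ✓
  (1,5): δ = 71.92°  ·
  (2,3): δ = 91.86°  ·
  (2,4): δ = 36.56°  ✓
  (2,5): δ = 3.63°  ✓
  (3,4): δ = 124.69°  ·
  (3,5): δ = 84.51°  ·
  (4,5): δ = 139.82°  ·
antipodal pairs: 5

count = 5; pairs: (0,3), (1,3), (1,4), (2,4), (2,5)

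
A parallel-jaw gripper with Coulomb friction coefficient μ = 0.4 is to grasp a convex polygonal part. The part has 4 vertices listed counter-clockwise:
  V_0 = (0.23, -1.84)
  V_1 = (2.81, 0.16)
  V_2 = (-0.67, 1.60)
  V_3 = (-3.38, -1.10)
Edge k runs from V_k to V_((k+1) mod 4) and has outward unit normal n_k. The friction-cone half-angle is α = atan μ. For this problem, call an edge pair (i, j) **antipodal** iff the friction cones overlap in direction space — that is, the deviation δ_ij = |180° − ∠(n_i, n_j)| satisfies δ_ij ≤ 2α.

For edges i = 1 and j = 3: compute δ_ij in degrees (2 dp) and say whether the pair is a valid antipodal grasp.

α = atan 0.4 = 21.80°;  2α = 43.60°
edge 1: e_1 = (-3.48, +1.44);  n_1 = (+0.3824, +0.9240)
edge 3: e_3 = (+3.61, -0.74);  n_3 = (-0.2008, -0.9796)
∠(n_1, n_3) = 169.10°
δ = |180° − 169.10°| = 10.90°
10.90° ≤ 2α = 43.60°  →  valid

δ = 10.90°, valid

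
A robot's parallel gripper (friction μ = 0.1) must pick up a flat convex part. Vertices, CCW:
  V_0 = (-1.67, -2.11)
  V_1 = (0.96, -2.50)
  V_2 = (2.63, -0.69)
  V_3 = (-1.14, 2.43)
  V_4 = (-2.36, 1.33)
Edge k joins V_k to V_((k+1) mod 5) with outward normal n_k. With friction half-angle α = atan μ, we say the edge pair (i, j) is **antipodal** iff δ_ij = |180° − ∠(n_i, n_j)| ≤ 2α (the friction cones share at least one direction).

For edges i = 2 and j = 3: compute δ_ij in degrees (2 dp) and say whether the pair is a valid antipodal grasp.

δ = 98.35°, invalid

α = atan 0.1 = 5.71°;  2α = 11.42°
edge 2: e_2 = (-3.77, +3.12);  n_2 = (+0.6376, +0.7704)
edge 3: e_3 = (-1.22, -1.10);  n_3 = (-0.6696, +0.7427)
∠(n_2, n_3) = 81.65°
δ = |180° − 81.65°| = 98.35°
98.35° > 2α = 11.42°  →  invalid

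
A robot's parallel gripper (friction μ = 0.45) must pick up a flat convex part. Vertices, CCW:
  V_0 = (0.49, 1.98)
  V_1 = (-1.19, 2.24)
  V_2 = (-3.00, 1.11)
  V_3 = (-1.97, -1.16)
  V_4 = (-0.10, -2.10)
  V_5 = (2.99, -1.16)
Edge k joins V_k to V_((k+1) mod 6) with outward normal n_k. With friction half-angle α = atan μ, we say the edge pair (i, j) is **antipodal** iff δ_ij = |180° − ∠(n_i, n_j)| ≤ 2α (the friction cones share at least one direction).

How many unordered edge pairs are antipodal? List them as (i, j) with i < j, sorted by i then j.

α = atan 0.45 = 24.23°;  2α = 48.46°
n_0 = (+0.1529, +0.9882)
n_1 = (-0.5296, +0.8483)
n_2 = (-0.9106, -0.4132)
n_3 = (-0.4491, -0.8935)
n_4 = (+0.2910, -0.9567)
n_5 = (+0.7823, +0.6229)
  (0,1): δ = 139.23°  ·
  (0,2): δ = 56.80°  ·
  (0,3): δ = 17.89°  ✓
  (0,4): δ = 25.72°  ✓
  (0,5): δ = 137.32°  ·
  (1,2): δ = 97.57°  ·
  (1,3): δ = 58.66°  ·
  (1,4): δ = 15.06°  ✓
  (1,5): δ = 96.55°  ·
  (2,3): δ = 141.09°  ·
  (2,4): δ = 97.49°  ·
  (2,5): δ = 14.12°  ✓
  (3,4): δ = 136.39°  ·
  (3,5): δ = 24.79°  ✓
  (4,5): δ = 68.39°  ·
antipodal pairs: 5

count = 5; pairs: (0,3), (0,4), (1,4), (2,5), (3,5)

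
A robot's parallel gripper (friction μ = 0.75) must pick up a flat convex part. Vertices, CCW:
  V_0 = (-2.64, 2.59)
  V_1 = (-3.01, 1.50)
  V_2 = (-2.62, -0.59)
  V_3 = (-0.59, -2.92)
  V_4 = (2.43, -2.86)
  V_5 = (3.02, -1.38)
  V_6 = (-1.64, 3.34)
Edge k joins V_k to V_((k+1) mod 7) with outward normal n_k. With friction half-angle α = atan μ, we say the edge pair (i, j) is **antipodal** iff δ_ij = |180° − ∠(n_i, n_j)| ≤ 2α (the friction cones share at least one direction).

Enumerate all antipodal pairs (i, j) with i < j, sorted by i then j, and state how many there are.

α = atan 0.75 = 36.87°;  2α = 73.74°
n_0 = (-0.9469, +0.3214)
n_1 = (-0.9830, -0.1834)
n_2 = (-0.7540, -0.6569)
n_3 = (+0.0199, -0.9998)
n_4 = (+0.9289, -0.3703)
n_5 = (+0.7116, +0.7026)
n_6 = (-0.6000, +0.8000)
  (0,1): δ = 150.68°  ·
  (0,2): δ = 120.19°  ·
  (0,3): δ = 70.11°  ✓
  (0,4): δ = 2.98°  ✓
  (0,5): δ = 63.38°  ✓
  (0,6): δ = 145.62°  ·
  (1,2): δ = 149.51°  ·
  (1,3): δ = 99.43°  ·
  (1,4): δ = 32.30°  ✓
  (1,5): δ = 34.06°  ✓
  (1,6): δ = 116.30°  ·
  (2,3): δ = 129.93°  ·
  (2,4): δ = 62.80°  ✓
  (2,5): δ = 3.57°  ✓
  (2,6): δ = 85.81°  ·
  (3,4): δ = 112.87°  ·
  (3,5): δ = 46.50°  ✓
  (3,6): δ = 35.73°  ✓
  (4,5): δ = 113.63°  ·
  (4,6): δ = 31.40°  ✓
  (5,6): δ = 97.76°  ·
antipodal pairs: 10

count = 10; pairs: (0,3), (0,4), (0,5), (1,4), (1,5), (2,4), (2,5), (3,5), (3,6), (4,6)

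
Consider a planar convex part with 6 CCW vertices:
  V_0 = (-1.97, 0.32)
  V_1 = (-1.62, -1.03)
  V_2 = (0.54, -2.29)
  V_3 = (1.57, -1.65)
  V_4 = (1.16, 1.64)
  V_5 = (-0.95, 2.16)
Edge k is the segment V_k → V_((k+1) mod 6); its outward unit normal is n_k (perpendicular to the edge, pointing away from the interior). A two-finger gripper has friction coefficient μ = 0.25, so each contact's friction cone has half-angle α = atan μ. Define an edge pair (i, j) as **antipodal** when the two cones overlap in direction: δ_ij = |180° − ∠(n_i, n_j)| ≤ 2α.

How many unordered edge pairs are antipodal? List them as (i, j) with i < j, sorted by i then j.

count = 2; pairs: (0,3), (1,4)

α = atan 0.25 = 14.04°;  2α = 28.07°
n_0 = (-0.9680, -0.2510)
n_1 = (-0.5039, -0.8638)
n_2 = (+0.5278, -0.8494)
n_3 = (+0.9923, +0.1237)
n_4 = (+0.2393, +0.9709)
n_5 = (-0.8746, +0.4848)
  (0,1): δ = 134.79°  ·
  (0,2): δ = 72.68°  ·
  (0,3): δ = 7.43°  ✓
  (0,4): δ = 61.62°  ·
  (0,5): δ = 136.46°  ·
  (1,2): δ = 117.89°  ·
  (1,3): δ = 52.64°  ·
  (1,4): δ = 16.41°  ✓
  (1,5): δ = 91.25°  ·
  (2,3): δ = 114.75°  ·
  (2,4): δ = 45.70°  ·
  (2,5): δ = 29.14°  ·
  (3,4): δ = 110.95°  ·
  (3,5): δ = 36.11°  ·
  (4,5): δ = 105.16°  ·
antipodal pairs: 2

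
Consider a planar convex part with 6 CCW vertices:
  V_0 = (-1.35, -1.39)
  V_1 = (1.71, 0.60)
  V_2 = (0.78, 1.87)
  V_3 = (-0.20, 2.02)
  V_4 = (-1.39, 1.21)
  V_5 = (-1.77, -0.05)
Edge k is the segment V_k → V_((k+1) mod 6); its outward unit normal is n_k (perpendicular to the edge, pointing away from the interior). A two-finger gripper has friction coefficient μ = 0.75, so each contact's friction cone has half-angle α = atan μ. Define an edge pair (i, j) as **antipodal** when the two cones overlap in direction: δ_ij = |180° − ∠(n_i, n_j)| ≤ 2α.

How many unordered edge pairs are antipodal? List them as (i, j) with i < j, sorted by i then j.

α = atan 0.75 = 36.87°;  2α = 73.74°
n_0 = (+0.5452, -0.8383)
n_1 = (+0.8068, +0.5908)
n_2 = (+0.1513, +0.9885)
n_3 = (-0.5627, +0.8267)
n_4 = (-0.9574, +0.2887)
n_5 = (-0.9542, -0.2991)
  (0,1): δ = 86.82°  ·
  (0,2): δ = 41.74°  ✓
  (0,3): δ = 1.21°  ✓
  (0,4): δ = 40.18°  ✓
  (0,5): δ = 74.37°  ·
  (1,2): δ = 134.92°  ·
  (1,3): δ = 91.97°  ·
  (1,4): δ = 53.00°  ✓
  (1,5): δ = 18.81°  ✓
  (2,3): δ = 137.06°  ·
  (2,4): δ = 98.08°  ·
  (2,5): δ = 63.90°  ✓
  (3,4): δ = 141.02°  ·
  (3,5): δ = 106.84°  ·
  (4,5): δ = 145.81°  ·
antipodal pairs: 6

count = 6; pairs: (0,2), (0,3), (0,4), (1,4), (1,5), (2,5)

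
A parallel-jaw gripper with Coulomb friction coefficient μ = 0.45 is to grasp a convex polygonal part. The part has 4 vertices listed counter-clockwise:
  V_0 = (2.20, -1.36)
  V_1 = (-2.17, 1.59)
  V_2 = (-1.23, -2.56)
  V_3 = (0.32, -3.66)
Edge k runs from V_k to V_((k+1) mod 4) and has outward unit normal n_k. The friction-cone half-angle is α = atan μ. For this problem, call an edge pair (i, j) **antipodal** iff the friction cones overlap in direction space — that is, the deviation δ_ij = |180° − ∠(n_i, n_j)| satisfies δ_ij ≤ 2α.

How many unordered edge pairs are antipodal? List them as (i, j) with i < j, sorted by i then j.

α = atan 0.45 = 24.23°;  2α = 48.46°
n_0 = (+0.5595, +0.8288)
n_1 = (-0.9753, -0.2209)
n_2 = (-0.5787, -0.8155)
n_3 = (+0.7743, -0.6329)
  (0,1): δ = 43.22°  ✓
  (0,2): δ = 1.34°  ✓
  (0,3): δ = 84.76°  ·
  (1,2): δ = 138.12°  ·
  (1,3): δ = 52.02°  ·
  (2,3): δ = 93.90°  ·
antipodal pairs: 2

count = 2; pairs: (0,1), (0,2)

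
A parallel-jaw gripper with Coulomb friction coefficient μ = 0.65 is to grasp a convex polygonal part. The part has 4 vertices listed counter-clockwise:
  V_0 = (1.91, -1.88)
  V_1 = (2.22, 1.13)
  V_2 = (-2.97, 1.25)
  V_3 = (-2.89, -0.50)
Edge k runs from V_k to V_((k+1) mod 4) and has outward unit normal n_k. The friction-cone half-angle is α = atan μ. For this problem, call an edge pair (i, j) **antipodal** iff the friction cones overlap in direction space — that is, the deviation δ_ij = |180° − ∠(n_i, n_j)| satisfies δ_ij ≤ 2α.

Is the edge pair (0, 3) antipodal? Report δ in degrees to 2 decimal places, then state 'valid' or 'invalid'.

α = atan 0.65 = 33.02°;  2α = 66.05°
edge 0: e_0 = (+0.31, +3.01);  n_0 = (+0.9947, -0.1024)
edge 3: e_3 = (+4.80, -1.38);  n_3 = (-0.2763, -0.9611)
∠(n_0, n_3) = 100.16°
δ = |180° − 100.16°| = 79.84°
79.84° > 2α = 66.05°  →  invalid

δ = 79.84°, invalid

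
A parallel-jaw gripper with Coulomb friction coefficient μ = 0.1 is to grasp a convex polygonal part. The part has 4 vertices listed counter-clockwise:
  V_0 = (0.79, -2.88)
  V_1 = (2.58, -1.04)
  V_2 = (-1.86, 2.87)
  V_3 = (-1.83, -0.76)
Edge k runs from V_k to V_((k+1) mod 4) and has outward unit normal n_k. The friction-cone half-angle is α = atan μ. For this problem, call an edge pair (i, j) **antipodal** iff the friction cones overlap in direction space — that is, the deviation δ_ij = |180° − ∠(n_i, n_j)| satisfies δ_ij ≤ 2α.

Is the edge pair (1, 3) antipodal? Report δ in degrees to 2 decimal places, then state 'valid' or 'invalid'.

α = atan 0.1 = 5.71°;  2α = 11.42°
edge 1: e_1 = (-4.44, +3.91);  n_1 = (+0.6609, +0.7505)
edge 3: e_3 = (+2.62, -2.12);  n_3 = (-0.6290, -0.7774)
∠(n_1, n_3) = 177.61°
δ = |180° − 177.61°| = 2.39°
2.39° ≤ 2α = 11.42°  →  valid

δ = 2.39°, valid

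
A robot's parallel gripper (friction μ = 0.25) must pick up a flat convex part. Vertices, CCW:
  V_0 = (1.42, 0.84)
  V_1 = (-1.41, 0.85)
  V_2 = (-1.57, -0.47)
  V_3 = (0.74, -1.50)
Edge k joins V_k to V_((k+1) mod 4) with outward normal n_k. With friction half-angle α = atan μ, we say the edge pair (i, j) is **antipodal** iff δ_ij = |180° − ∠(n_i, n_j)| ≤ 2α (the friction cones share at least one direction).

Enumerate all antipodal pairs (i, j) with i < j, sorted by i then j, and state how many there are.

α = atan 0.25 = 14.04°;  2α = 28.07°
n_0 = (+0.0035, +1.0000)
n_1 = (-0.9927, +0.1203)
n_2 = (-0.4072, -0.9133)
n_3 = (+0.9603, -0.2791)
  (0,1): δ = 96.71°  ·
  (0,2): δ = 23.83°  ✓
  (0,3): δ = 74.00°  ·
  (1,2): δ = 107.12°  ·
  (1,3): δ = 9.29°  ✓
  (2,3): δ = 82.17°  ·
antipodal pairs: 2

count = 2; pairs: (0,2), (1,3)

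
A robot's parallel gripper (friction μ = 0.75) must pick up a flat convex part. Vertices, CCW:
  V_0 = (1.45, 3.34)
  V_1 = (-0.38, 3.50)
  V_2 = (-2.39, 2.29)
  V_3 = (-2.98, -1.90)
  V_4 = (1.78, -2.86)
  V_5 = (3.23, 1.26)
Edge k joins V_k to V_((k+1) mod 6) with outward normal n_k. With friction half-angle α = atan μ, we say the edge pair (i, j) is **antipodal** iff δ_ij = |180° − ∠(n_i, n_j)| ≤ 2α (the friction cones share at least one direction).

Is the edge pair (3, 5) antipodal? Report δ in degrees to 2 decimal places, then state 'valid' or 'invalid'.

δ = 38.04°, valid

α = atan 0.75 = 36.87°;  2α = 73.74°
edge 3: e_3 = (+4.76, -0.96);  n_3 = (-0.1977, -0.9803)
edge 5: e_5 = (-1.78, +2.08);  n_5 = (+0.7598, +0.6502)
∠(n_3, n_5) = 141.96°
δ = |180° − 141.96°| = 38.04°
38.04° ≤ 2α = 73.74°  →  valid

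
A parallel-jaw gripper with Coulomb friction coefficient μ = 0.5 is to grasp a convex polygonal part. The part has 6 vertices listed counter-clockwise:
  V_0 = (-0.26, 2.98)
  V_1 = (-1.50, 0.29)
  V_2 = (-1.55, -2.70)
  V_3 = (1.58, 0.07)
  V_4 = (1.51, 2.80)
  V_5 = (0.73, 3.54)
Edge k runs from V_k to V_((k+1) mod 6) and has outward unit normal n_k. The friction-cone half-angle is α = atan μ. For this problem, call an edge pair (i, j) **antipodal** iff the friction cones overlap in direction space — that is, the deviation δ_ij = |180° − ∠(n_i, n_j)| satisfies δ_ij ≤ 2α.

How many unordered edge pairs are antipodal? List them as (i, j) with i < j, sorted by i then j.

α = atan 0.5 = 26.57°;  2α = 53.13°
n_0 = (-0.9082, +0.4186)
n_1 = (-0.9999, +0.0167)
n_2 = (+0.6627, -0.7489)
n_3 = (+0.9997, +0.0256)
n_4 = (+0.6883, +0.7255)
n_5 = (-0.4923, +0.8704)
  (0,1): δ = 156.21°  ·
  (0,2): δ = 23.74°  ✓
  (0,3): δ = 26.22°  ✓
  (0,4): δ = 71.26°  ·
  (0,5): δ = 144.24°  ·
  (1,2): δ = 47.53°  ✓
  (1,3): δ = 2.43°  ✓
  (1,4): δ = 47.47°  ✓
  (1,5): δ = 120.45°  ·
  (2,3): δ = 130.04°  ·
  (2,4): δ = 85.00°  ·
  (2,5): δ = 12.01°  ✓
  (3,4): δ = 134.96°  ·
  (3,5): δ = 61.97°  ·
  (4,5): δ = 107.01°  ·
antipodal pairs: 6

count = 6; pairs: (0,2), (0,3), (1,2), (1,3), (1,4), (2,5)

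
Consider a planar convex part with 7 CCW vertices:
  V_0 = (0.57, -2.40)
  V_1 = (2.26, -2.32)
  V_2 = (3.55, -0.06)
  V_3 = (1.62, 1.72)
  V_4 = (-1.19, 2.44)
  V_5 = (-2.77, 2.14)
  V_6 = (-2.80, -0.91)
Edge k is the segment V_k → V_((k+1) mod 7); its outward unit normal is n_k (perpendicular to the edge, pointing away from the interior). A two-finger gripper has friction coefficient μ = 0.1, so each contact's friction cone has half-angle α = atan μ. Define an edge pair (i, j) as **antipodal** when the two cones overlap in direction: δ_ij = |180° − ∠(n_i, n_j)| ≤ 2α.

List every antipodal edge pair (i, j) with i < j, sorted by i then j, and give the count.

α = atan 0.1 = 5.71°;  2α = 11.42°
n_0 = (+0.0473, -0.9989)
n_1 = (+0.8685, -0.4957)
n_2 = (+0.6780, +0.7351)
n_3 = (+0.2482, +0.9687)
n_4 = (-0.1865, +0.9824)
n_5 = (-1.0000, +0.0098)
n_6 = (-0.4044, -0.9146)
  (0,1): δ = 122.43°  ·
  (0,2): δ = 45.39°  ·
  (0,3): δ = 17.08°  ·
  (0,4): δ = 8.04°  ✓
  (0,5): δ = 86.73°  ·
  (0,6): δ = 153.44°  ·
  (1,2): δ = 102.97°  ·
  (1,3): δ = 74.65°  ·
  (1,4): δ = 49.53°  ·
  (1,5): δ = 29.15°  ·
  (1,6): δ = 95.87°  ·
  (2,3): δ = 151.69°  ·
  (2,4): δ = 126.56°  ·
  (2,5): δ = 47.88°  ·
  (2,6): δ = 18.83°  ·
  (3,4): δ = 154.88°  ·
  (3,5): δ = 76.19°  ·
  (3,6): δ = 9.48°  ✓
  (4,5): δ = 101.31°  ·
  (4,6): δ = 34.60°  ·
  (5,6): δ = 113.29°  ·
antipodal pairs: 2

count = 2; pairs: (0,4), (3,6)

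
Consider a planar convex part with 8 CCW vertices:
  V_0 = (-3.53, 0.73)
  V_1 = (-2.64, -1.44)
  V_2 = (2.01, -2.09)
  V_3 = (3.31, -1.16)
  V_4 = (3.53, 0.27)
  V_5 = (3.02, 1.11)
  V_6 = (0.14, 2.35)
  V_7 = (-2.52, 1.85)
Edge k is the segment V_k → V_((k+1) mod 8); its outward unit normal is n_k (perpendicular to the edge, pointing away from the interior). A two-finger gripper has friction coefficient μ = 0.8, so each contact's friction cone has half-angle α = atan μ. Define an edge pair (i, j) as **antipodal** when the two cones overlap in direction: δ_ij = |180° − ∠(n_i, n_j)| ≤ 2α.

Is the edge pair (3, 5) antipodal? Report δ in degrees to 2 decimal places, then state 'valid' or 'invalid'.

α = atan 0.8 = 38.66°;  2α = 77.32°
edge 3: e_3 = (+0.22, +1.43);  n_3 = (+0.9884, -0.1521)
edge 5: e_5 = (-2.88, +1.24);  n_5 = (+0.3955, +0.9185)
∠(n_3, n_5) = 75.45°
δ = |180° − 75.45°| = 104.55°
104.55° > 2α = 77.32°  →  invalid

δ = 104.55°, invalid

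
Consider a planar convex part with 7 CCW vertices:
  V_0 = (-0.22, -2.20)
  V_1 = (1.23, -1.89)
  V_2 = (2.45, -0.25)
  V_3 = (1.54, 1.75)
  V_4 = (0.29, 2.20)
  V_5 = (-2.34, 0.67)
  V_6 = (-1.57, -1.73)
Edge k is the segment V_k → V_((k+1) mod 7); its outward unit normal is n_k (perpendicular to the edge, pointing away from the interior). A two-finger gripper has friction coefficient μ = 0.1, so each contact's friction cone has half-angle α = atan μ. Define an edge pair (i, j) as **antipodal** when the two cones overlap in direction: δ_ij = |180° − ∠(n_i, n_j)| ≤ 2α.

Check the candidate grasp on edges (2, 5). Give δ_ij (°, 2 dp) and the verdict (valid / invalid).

α = atan 0.1 = 5.71°;  2α = 11.42°
edge 2: e_2 = (-0.91, +2.00);  n_2 = (+0.9102, +0.4141)
edge 5: e_5 = (+0.77, -2.40);  n_5 = (-0.9522, -0.3055)
∠(n_2, n_5) = 173.32°
δ = |180° − 173.32°| = 6.68°
6.68° ≤ 2α = 11.42°  →  valid

δ = 6.68°, valid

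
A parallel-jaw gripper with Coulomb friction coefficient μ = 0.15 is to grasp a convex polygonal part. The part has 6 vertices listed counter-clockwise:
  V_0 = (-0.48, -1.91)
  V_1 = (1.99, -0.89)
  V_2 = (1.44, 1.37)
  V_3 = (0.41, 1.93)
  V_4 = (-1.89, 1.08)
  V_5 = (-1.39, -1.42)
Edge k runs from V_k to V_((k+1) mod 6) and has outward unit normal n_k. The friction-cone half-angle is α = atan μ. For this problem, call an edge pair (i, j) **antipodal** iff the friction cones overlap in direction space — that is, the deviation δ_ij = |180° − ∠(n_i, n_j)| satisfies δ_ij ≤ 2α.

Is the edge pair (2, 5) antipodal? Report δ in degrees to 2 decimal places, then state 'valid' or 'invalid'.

α = atan 0.15 = 8.53°;  2α = 17.06°
edge 2: e_2 = (-1.03, +0.56);  n_2 = (+0.4777, +0.8785)
edge 5: e_5 = (+0.91, -0.49);  n_5 = (-0.4741, -0.8805)
∠(n_2, n_5) = 179.77°
δ = |180° − 179.77°| = 0.23°
0.23° ≤ 2α = 17.06°  →  valid

δ = 0.23°, valid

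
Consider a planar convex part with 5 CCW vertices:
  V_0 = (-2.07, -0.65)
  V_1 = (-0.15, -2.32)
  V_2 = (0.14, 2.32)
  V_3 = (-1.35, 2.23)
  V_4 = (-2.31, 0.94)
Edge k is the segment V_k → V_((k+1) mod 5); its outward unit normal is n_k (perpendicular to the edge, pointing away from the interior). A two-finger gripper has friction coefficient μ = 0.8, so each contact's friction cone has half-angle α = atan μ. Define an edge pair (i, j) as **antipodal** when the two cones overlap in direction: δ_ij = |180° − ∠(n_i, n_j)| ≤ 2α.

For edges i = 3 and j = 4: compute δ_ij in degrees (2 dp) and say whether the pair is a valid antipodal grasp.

α = atan 0.8 = 38.66°;  2α = 77.32°
edge 3: e_3 = (-0.96, -1.29);  n_3 = (-0.8022, +0.5970)
edge 4: e_4 = (+0.24, -1.59);  n_4 = (-0.9888, -0.1493)
∠(n_3, n_4) = 45.24°
δ = |180° − 45.24°| = 134.76°
134.76° > 2α = 77.32°  →  invalid

δ = 134.76°, invalid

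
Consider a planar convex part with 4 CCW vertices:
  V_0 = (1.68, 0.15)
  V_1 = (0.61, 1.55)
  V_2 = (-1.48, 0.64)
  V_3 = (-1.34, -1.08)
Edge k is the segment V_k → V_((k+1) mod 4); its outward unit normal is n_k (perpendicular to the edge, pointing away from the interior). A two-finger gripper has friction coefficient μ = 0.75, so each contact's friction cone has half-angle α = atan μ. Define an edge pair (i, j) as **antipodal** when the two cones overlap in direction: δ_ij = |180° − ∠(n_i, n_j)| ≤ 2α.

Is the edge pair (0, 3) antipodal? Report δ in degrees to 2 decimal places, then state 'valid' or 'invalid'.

α = atan 0.75 = 36.87°;  2α = 73.74°
edge 0: e_0 = (-1.07, +1.40);  n_0 = (+0.7945, +0.6072)
edge 3: e_3 = (+3.02, +1.23);  n_3 = (+0.3772, -0.9261)
∠(n_0, n_3) = 105.23°
δ = |180° − 105.23°| = 74.77°
74.77° > 2α = 73.74°  →  invalid

δ = 74.77°, invalid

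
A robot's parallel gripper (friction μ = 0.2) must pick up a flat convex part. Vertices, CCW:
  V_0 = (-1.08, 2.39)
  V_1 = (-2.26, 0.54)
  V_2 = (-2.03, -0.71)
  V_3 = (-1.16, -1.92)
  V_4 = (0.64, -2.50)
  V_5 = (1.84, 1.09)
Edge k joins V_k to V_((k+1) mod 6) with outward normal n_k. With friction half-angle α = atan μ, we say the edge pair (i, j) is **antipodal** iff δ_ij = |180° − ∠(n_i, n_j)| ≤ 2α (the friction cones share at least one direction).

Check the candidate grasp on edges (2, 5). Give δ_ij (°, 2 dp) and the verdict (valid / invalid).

δ = 30.28°, invalid

α = atan 0.2 = 11.31°;  2α = 22.62°
edge 2: e_2 = (+0.87, -1.21);  n_2 = (-0.8119, -0.5838)
edge 5: e_5 = (-2.92, +1.30);  n_5 = (+0.4067, +0.9136)
∠(n_2, n_5) = 149.72°
δ = |180° − 149.72°| = 30.28°
30.28° > 2α = 22.62°  →  invalid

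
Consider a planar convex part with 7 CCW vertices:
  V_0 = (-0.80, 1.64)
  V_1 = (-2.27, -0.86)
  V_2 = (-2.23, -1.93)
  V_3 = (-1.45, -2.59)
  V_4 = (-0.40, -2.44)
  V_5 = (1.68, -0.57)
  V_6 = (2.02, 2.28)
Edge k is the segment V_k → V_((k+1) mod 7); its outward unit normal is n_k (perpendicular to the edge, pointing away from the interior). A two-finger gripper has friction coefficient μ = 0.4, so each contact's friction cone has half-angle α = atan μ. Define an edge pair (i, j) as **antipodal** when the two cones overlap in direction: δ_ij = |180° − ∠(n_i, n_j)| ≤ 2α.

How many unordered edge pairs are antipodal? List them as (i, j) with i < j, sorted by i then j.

count = 5; pairs: (0,4), (0,5), (1,5), (3,6), (4,6)

α = atan 0.4 = 21.80°;  2α = 43.60°
n_0 = (-0.8620, +0.5069)
n_1 = (-0.9993, -0.0374)
n_2 = (-0.6459, -0.7634)
n_3 = (+0.1414, -0.9899)
n_4 = (+0.6686, -0.7436)
n_5 = (+0.9930, -0.1185)
n_6 = (-0.2213, +0.9752)
  (0,1): δ = 147.40°  ·
  (0,2): δ = 99.78°  ·
  (0,3): δ = 51.41°  ·
  (0,4): δ = 17.59°  ✓
  (0,5): δ = 23.65°  ✓
  (0,6): δ = 133.24°  ·
  (1,2): δ = 132.38°  ·
  (1,3): δ = 84.01°  ·
  (1,4): δ = 50.18°  ·
  (1,5): δ = 8.94°  ✓
  (1,6): δ = 100.65°  ·
  (2,3): δ = 131.63°  ·
  (2,4): δ = 97.81°  ·
  (2,5): δ = 56.57°  ·
  (2,6): δ = 53.02°  ·
  (3,4): δ = 146.17°  ·
  (3,5): δ = 104.93°  ·
  (3,6): δ = 4.66°  ✓
  (4,5): δ = 138.76°  ·
  (4,6): δ = 29.17°  ✓
  (5,6): δ = 70.41°  ·
antipodal pairs: 5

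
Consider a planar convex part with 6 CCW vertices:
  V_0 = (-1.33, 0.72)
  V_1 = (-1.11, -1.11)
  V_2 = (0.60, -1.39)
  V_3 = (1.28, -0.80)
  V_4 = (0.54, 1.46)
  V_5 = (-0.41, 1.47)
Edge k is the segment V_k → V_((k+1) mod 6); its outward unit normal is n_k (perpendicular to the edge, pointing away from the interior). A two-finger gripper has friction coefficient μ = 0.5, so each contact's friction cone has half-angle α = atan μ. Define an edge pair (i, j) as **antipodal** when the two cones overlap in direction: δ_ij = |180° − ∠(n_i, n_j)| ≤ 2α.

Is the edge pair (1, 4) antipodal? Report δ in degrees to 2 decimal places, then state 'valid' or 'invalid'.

α = atan 0.5 = 26.57°;  2α = 53.13°
edge 1: e_1 = (+1.71, -0.28);  n_1 = (-0.1616, -0.9869)
edge 4: e_4 = (-0.95, +0.01);  n_4 = (+0.0105, +0.9999)
∠(n_1, n_4) = 171.30°
δ = |180° − 171.30°| = 8.70°
8.70° ≤ 2α = 53.13°  →  valid

δ = 8.70°, valid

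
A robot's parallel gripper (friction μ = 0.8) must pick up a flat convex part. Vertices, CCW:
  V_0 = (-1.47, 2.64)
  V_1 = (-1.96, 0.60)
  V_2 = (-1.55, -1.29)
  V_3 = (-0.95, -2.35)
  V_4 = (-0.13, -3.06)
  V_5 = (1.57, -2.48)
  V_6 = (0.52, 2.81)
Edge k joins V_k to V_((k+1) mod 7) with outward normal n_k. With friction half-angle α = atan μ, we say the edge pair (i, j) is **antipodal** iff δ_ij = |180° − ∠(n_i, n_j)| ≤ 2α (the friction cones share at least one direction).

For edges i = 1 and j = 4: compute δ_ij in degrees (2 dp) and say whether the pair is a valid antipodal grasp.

α = atan 0.8 = 38.66°;  2α = 77.32°
edge 1: e_1 = (+0.41, -1.89);  n_1 = (-0.9773, -0.2120)
edge 4: e_4 = (+1.70, +0.58);  n_4 = (+0.3229, -0.9464)
∠(n_1, n_4) = 96.60°
δ = |180° − 96.60°| = 83.40°
83.40° > 2α = 77.32°  →  invalid

δ = 83.40°, invalid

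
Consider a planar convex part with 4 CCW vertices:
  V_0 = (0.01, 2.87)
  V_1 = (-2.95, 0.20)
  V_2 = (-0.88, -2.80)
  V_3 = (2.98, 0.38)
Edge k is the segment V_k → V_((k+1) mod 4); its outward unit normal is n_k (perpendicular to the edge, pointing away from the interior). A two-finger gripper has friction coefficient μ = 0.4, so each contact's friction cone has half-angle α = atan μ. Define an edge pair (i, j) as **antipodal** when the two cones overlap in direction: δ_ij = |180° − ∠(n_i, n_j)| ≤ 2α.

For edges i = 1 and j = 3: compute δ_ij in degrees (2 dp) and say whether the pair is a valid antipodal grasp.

δ = 15.42°, valid

α = atan 0.4 = 21.80°;  2α = 43.60°
edge 1: e_1 = (+2.07, -3.00);  n_1 = (-0.8231, -0.5679)
edge 3: e_3 = (-2.97, +2.49);  n_3 = (+0.6425, +0.7663)
∠(n_1, n_3) = 164.58°
δ = |180° − 164.58°| = 15.42°
15.42° ≤ 2α = 43.60°  →  valid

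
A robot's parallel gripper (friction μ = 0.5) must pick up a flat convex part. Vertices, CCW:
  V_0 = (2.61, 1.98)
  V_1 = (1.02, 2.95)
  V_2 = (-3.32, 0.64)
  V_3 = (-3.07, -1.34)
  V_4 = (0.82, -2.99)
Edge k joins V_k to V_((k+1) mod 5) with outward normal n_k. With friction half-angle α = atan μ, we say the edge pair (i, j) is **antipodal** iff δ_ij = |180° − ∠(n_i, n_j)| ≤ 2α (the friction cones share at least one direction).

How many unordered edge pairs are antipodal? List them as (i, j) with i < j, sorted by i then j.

count = 5; pairs: (0,2), (0,3), (1,3), (1,4), (2,4)

α = atan 0.5 = 26.57°;  2α = 53.13°
n_0 = (+0.5208, +0.8537)
n_1 = (-0.4698, +0.8827)
n_2 = (-0.9921, -0.1253)
n_3 = (-0.3905, -0.9206)
n_4 = (+0.9408, -0.3389)
  (0,1): δ = 120.59°  ·
  (0,2): δ = 51.42°  ✓
  (0,3): δ = 8.40°  ✓
  (0,4): δ = 101.58°  ·
  (1,2): δ = 110.83°  ·
  (1,3): δ = 51.01°  ✓
  (1,4): δ = 42.17°  ✓
  (2,3): δ = 120.18°  ·
  (2,4): δ = 27.00°  ✓
  (3,4): δ = 86.82°  ·
antipodal pairs: 5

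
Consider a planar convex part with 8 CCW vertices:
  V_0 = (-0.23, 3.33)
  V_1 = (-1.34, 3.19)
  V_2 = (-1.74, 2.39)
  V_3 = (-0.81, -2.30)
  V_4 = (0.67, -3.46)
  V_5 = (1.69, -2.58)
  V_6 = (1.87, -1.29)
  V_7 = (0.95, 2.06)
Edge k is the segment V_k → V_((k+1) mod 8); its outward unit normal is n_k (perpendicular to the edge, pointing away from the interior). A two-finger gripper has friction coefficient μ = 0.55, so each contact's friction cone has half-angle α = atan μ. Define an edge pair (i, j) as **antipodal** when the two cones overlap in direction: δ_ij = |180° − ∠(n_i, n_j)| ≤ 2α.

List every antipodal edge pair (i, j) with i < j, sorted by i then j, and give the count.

count = 10; pairs: (0,3), (0,4), (1,4), (1,5), (1,6), (2,5), (2,6), (2,7), (3,6), (3,7)

α = atan 0.55 = 28.81°;  2α = 57.62°
n_0 = (-0.1251, +0.9921)
n_1 = (-0.8944, +0.4472)
n_2 = (-0.9809, -0.1945)
n_3 = (-0.6169, -0.7871)
n_4 = (+0.6532, -0.7572)
n_5 = (+0.9904, -0.1382)
n_6 = (+0.9643, +0.2648)
n_7 = (+0.7326, +0.6807)
  (0,1): δ = 123.75°  ·
  (0,2): δ = 85.97°  ·
  (0,3): δ = 45.28°  ✓
  (0,4): δ = 33.60°  ✓
  (0,5): δ = 74.87°  ·
  (0,6): δ = 98.17°  ·
  (0,7): δ = 125.71°  ·
  (1,2): δ = 142.22°  ·
  (1,3): δ = 101.52°  ·
  (1,4): δ = 22.65°  ✓
  (1,5): δ = 18.62°  ✓
  (1,6): δ = 41.92°  ✓
  (1,7): δ = 69.46°  ·
  (2,3): δ = 139.30°  ·
  (2,4): δ = 60.43°  ·
  (2,5): δ = 19.16°  ✓
  (2,6): δ = 4.14°  ✓
  (2,7): δ = 31.68°  ✓
  (3,4): δ = 101.13°  ·
  (3,5): δ = 59.85°  ·
  (3,6): δ = 36.55°  ✓
  (3,7): δ = 9.02°  ✓
  (4,5): δ = 138.73°  ·
  (4,6): δ = 115.43°  ·
  (4,7): δ = 87.89°  ·
  (5,6): δ = 156.70°  ·
  (5,7): δ = 129.16°  ·
  (6,7): δ = 152.46°  ·
antipodal pairs: 10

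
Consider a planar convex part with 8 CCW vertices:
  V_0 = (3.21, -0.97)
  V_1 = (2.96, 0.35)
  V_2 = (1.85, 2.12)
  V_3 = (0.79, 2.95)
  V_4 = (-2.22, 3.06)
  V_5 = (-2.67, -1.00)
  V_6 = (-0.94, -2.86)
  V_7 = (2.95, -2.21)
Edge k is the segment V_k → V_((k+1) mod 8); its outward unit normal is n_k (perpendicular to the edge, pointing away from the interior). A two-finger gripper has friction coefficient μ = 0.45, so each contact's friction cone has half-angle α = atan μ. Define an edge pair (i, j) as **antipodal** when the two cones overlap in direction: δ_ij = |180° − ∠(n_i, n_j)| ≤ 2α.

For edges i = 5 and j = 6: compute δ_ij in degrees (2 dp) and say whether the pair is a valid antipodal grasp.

α = atan 0.45 = 24.23°;  2α = 48.46°
edge 5: e_5 = (+1.73, -1.86);  n_5 = (-0.7322, -0.6811)
edge 6: e_6 = (+3.89, +0.65);  n_6 = (+0.1648, -0.9863)
∠(n_5, n_6) = 56.56°
δ = |180° − 56.56°| = 123.44°
123.44° > 2α = 48.46°  →  invalid

δ = 123.44°, invalid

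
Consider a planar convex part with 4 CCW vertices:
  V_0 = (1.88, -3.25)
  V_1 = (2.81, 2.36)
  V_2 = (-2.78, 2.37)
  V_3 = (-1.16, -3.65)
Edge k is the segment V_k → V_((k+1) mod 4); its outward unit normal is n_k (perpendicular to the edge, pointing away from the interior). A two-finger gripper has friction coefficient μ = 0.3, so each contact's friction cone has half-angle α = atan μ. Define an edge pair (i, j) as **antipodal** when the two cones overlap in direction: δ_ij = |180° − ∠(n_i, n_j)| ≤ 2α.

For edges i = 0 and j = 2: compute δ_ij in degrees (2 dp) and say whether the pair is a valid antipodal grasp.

α = atan 0.3 = 16.70°;  2α = 33.40°
edge 0: e_0 = (+0.93, +5.61);  n_0 = (+0.9865, -0.1635)
edge 2: e_2 = (+1.62, -6.02);  n_2 = (-0.9656, -0.2599)
∠(n_0, n_2) = 155.53°
δ = |180° − 155.53°| = 24.47°
24.47° ≤ 2α = 33.40°  →  valid

δ = 24.47°, valid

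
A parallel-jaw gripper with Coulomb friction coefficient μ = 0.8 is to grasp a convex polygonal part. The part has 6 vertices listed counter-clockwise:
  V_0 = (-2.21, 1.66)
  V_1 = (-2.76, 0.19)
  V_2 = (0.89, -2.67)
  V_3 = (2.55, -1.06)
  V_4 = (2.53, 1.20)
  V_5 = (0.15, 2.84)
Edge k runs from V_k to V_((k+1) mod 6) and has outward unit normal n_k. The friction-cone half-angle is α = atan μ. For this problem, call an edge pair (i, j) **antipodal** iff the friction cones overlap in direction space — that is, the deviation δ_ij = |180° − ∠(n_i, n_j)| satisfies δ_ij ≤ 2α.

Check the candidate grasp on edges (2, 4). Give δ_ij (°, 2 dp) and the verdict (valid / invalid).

δ = 78.69°, invalid

α = atan 0.8 = 38.66°;  2α = 77.32°
edge 2: e_2 = (+1.66, +1.61);  n_2 = (+0.6962, -0.7178)
edge 4: e_4 = (-2.38, +1.64);  n_4 = (+0.5674, +0.8234)
∠(n_2, n_4) = 101.31°
δ = |180° − 101.31°| = 78.69°
78.69° > 2α = 77.32°  →  invalid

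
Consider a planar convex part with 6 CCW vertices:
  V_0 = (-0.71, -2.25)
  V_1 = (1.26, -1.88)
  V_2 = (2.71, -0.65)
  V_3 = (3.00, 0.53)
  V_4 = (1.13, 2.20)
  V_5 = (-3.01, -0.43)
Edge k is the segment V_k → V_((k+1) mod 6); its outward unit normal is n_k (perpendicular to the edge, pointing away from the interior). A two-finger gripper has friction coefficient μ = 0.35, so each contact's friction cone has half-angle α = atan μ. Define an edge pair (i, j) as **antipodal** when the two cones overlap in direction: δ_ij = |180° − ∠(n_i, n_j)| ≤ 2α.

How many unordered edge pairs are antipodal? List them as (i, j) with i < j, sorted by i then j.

count = 3; pairs: (0,4), (1,4), (3,5)

α = atan 0.35 = 19.29°;  2α = 38.58°
n_0 = (+0.1846, -0.9828)
n_1 = (+0.6469, -0.7626)
n_2 = (+0.9711, -0.2387)
n_3 = (+0.6661, +0.7459)
n_4 = (-0.5362, +0.8441)
n_5 = (-0.6205, -0.7842)
  (0,1): δ = 150.33°  ·
  (0,2): δ = 114.44°  ·
  (0,3): δ = 52.40°  ·
  (0,4): δ = 21.79°  ✓
  (0,5): δ = 131.01°  ·
  (1,2): δ = 144.11°  ·
  (1,3): δ = 82.07°  ·
  (1,4): δ = 7.88°  ✓
  (1,5): δ = 101.34°  ·
  (2,3): δ = 117.96°  ·
  (2,4): δ = 43.77°  ·
  (2,5): δ = 65.45°  ·
  (3,4): δ = 105.81°  ·
  (3,5): δ = 3.41°  ✓
  (4,5): δ = 70.78°  ·
antipodal pairs: 3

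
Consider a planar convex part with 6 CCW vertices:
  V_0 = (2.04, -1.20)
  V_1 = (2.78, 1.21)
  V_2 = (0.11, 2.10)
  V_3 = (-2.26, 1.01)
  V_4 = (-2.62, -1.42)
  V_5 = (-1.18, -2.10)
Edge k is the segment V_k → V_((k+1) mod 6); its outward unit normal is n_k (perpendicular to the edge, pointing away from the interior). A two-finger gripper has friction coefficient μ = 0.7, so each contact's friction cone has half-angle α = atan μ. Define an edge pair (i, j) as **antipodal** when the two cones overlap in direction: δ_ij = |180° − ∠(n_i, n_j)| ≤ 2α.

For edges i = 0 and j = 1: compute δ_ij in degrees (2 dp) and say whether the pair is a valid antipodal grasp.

δ = 91.37°, invalid

α = atan 0.7 = 34.99°;  2α = 69.98°
edge 0: e_0 = (+0.74, +2.41);  n_0 = (+0.9560, -0.2935)
edge 1: e_1 = (-2.67, +0.89);  n_1 = (+0.3162, +0.9487)
∠(n_0, n_1) = 88.63°
δ = |180° − 88.63°| = 91.37°
91.37° > 2α = 69.98°  →  invalid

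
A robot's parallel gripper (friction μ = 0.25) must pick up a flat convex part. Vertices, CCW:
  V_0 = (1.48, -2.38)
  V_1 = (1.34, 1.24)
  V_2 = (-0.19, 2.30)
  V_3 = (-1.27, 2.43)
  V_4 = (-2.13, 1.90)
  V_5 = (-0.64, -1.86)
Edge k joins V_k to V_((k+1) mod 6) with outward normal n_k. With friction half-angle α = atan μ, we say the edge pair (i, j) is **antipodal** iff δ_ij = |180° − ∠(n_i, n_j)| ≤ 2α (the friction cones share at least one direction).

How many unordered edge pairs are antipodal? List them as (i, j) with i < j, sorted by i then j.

α = atan 0.25 = 14.04°;  2α = 28.07°
n_0 = (+0.9993, +0.0386)
n_1 = (+0.5695, +0.8220)
n_2 = (+0.1195, +0.9928)
n_3 = (-0.5246, +0.8513)
n_4 = (-0.9297, -0.3684)
n_5 = (-0.2382, -0.9712)
  (0,1): δ = 126.93°  ·
  (0,2): δ = 99.08°  ·
  (0,3): δ = 60.57°  ·
  (0,4): δ = 19.40°  ✓
  (0,5): δ = 74.00°  ·
  (1,2): δ = 152.15°  ·
  (1,3): δ = 113.64°  ·
  (1,4): δ = 33.67°  ·
  (1,5): δ = 20.93°  ✓
  (2,3): δ = 141.49°  ·
  (2,4): δ = 61.52°  ·
  (2,5): δ = 6.92°  ✓
  (3,4): δ = 100.03°  ·
  (3,5): δ = 45.43°  ·
  (4,5): δ = 125.40°  ·
antipodal pairs: 3

count = 3; pairs: (0,4), (1,5), (2,5)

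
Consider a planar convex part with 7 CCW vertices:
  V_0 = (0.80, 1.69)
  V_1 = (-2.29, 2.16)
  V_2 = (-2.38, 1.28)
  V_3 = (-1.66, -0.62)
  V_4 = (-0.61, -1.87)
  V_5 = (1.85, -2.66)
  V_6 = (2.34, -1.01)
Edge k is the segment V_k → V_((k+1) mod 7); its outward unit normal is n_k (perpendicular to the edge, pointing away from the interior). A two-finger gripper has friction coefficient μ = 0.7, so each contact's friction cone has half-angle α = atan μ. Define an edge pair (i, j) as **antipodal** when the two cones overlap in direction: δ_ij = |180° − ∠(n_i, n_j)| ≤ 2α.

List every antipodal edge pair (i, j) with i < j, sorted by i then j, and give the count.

α = atan 0.7 = 34.99°;  2α = 69.98°
n_0 = (+0.1504, +0.9886)
n_1 = (-0.9948, +0.1017)
n_2 = (-0.9351, -0.3544)
n_3 = (-0.7657, -0.6432)
n_4 = (-0.3058, -0.9521)
n_5 = (+0.9586, -0.2847)
n_6 = (+0.8686, +0.4954)
  (0,1): δ = 87.19°  ·
  (0,2): δ = 60.60°  ✓
  (0,3): δ = 41.32°  ✓
  (0,4): δ = 9.16°  ✓
  (0,5): δ = 82.11°  ·
  (0,6): δ = 128.35°  ·
  (1,2): δ = 153.41°  ·
  (1,3): δ = 134.13°  ·
  (1,4): δ = 101.96°  ·
  (1,5): δ = 10.70°  ✓
  (1,6): δ = 35.54°  ✓
  (2,3): δ = 160.72°  ·
  (2,4): δ = 128.56°  ·
  (2,5): δ = 37.29°  ✓
  (2,6): δ = 8.95°  ✓
  (3,4): δ = 147.83°  ·
  (3,5): δ = 56.57°  ✓
  (3,6): δ = 10.33°  ✓
  (4,5): δ = 88.74°  ·
  (4,6): δ = 42.50°  ✓
  (5,6): δ = 133.76°  ·
antipodal pairs: 10

count = 10; pairs: (0,2), (0,3), (0,4), (1,5), (1,6), (2,5), (2,6), (3,5), (3,6), (4,6)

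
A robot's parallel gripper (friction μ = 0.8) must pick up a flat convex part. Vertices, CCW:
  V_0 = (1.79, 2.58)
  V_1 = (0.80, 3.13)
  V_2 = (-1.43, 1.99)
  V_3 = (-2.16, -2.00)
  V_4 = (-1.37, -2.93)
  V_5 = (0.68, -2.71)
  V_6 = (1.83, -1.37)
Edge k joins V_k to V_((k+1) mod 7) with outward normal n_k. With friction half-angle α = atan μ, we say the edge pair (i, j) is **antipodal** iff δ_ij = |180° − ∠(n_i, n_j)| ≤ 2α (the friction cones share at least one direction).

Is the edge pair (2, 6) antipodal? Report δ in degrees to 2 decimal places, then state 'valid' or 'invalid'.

α = atan 0.8 = 38.66°;  2α = 77.32°
edge 2: e_2 = (-0.73, -3.99);  n_2 = (-0.9837, +0.1800)
edge 6: e_6 = (-0.04, +3.95);  n_6 = (+0.9999, +0.0101)
∠(n_2, n_6) = 169.05°
δ = |180° − 169.05°| = 10.95°
10.95° ≤ 2α = 77.32°  →  valid

δ = 10.95°, valid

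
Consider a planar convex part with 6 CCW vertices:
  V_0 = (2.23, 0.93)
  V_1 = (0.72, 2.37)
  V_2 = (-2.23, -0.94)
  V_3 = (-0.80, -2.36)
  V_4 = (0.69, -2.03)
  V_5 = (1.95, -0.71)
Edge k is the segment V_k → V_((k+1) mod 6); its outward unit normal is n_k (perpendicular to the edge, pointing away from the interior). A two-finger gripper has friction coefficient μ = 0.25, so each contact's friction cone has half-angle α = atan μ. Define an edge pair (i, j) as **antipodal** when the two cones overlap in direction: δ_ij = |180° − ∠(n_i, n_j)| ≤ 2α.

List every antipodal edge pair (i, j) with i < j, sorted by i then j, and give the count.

α = atan 0.25 = 14.04°;  2α = 28.07°
n_0 = (+0.6901, +0.7237)
n_1 = (-0.7465, +0.6653)
n_2 = (-0.7046, -0.7096)
n_3 = (+0.2162, -0.9763)
n_4 = (+0.7234, -0.6905)
n_5 = (+0.9857, -0.1683)
  (0,1): δ = 88.07°  ·
  (0,2): δ = 1.16°  ✓
  (0,3): δ = 56.13°  ·
  (0,4): δ = 89.97°  ·
  (0,5): δ = 123.95°  ·
  (1,2): δ = 93.09°  ·
  (1,3): δ = 35.80°  ·
  (1,4): δ = 1.96°  ✓
  (1,5): δ = 32.02°  ·
  (2,3): δ = 122.71°  ·
  (2,4): δ = 88.87°  ·
  (2,5): δ = 54.89°  ·
  (3,4): δ = 146.16°  ·
  (3,5): δ = 112.18°  ·
  (4,5): δ = 146.02°  ·
antipodal pairs: 2

count = 2; pairs: (0,2), (1,4)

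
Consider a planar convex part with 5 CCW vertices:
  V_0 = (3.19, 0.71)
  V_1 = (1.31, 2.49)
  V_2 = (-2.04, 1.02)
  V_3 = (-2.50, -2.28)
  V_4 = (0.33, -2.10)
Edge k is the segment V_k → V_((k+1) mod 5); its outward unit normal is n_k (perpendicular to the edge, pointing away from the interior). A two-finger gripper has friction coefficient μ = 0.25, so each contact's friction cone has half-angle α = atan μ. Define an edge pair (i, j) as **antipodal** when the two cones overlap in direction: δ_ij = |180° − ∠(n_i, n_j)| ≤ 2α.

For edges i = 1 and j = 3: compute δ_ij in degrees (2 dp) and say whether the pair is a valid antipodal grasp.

δ = 20.05°, valid

α = atan 0.25 = 14.04°;  2α = 28.07°
edge 1: e_1 = (-3.35, -1.47);  n_1 = (-0.4018, +0.9157)
edge 3: e_3 = (+2.83, +0.18);  n_3 = (+0.0635, -0.9980)
∠(n_1, n_3) = 159.95°
δ = |180° − 159.95°| = 20.05°
20.05° ≤ 2α = 28.07°  →  valid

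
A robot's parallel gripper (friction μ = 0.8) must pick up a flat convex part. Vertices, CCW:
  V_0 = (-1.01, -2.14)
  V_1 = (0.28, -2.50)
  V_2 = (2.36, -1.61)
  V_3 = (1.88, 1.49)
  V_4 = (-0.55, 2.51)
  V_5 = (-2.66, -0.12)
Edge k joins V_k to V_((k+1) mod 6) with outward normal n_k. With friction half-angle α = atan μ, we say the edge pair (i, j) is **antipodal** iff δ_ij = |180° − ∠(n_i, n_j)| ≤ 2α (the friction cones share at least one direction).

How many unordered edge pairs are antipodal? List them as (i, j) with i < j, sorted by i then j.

α = atan 0.8 = 38.66°;  2α = 77.32°
n_0 = (-0.2688, -0.9632)
n_1 = (+0.3934, -0.9194)
n_2 = (+0.9882, +0.1530)
n_3 = (+0.3870, +0.9221)
n_4 = (-0.7800, +0.6258)
n_5 = (-0.7745, -0.6326)
  (0,1): δ = 141.24°  ·
  (0,2): δ = 65.61°  ✓
  (0,3): δ = 7.18°  ✓
  (0,4): δ = 66.85°  ✓
  (0,5): δ = 144.84°  ·
  (1,2): δ = 104.36°  ·
  (1,3): δ = 45.94°  ✓
  (1,4): δ = 28.10°  ✓
  (1,5): δ = 106.08°  ·
  (2,3): δ = 121.57°  ·
  (2,4): δ = 47.54°  ✓
  (2,5): δ = 30.44°  ✓
  (3,4): δ = 105.97°  ·
  (3,5): δ = 27.99°  ✓
  (4,5): δ = 102.02°  ·
antipodal pairs: 8

count = 8; pairs: (0,2), (0,3), (0,4), (1,3), (1,4), (2,4), (2,5), (3,5)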